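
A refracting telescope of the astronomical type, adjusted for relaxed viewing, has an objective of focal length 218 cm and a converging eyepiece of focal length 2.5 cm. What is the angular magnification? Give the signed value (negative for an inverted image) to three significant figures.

M = -f_obj/f_eye = -218/(2.5) = -87.200.

-87.2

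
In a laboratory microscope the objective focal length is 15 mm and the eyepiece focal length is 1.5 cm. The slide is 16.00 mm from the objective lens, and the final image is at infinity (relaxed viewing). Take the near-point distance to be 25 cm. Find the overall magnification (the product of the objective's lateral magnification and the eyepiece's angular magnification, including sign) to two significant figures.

Convert to cm: f_obj = 15 mm = 1.5 cm; d_o = 16.00 mm = 1.60 cm.
Objective: 1/d_i = 1/f_obj - 1/d_o = 1/1.5 - 1/1.60 = 0.04167 cm^-1, so d_i = 24.000 cm.
m_obj = -d_i/d_o = -24.000/1.60 = -15.000.
Eyepiece angular magnification (image at infinity): M_eye = D/f_e = 25/1.5 = 16.667.
Overall M = m_obj x M_eye = (-15.000)(16.667) = -250.00.

-250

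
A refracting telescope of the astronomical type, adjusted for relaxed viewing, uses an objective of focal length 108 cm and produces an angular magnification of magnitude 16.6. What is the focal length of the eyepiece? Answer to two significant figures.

6.5 cm

|M| = f_obj/f_eye, so f_eye = f_obj/|M| = 108/16.6 = 6.506 cm.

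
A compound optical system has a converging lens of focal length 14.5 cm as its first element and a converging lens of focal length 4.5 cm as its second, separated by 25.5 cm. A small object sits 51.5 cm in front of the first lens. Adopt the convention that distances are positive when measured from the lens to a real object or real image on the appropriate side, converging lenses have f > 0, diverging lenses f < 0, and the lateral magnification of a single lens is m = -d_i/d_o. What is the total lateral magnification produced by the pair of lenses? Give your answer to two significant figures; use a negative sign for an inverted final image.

Applying the thin-lens equation to the first lens, 1/14.5 = 1/51.5 + 1/d_i1, which gives d_i1 = 20.182 cm.
Its lateral magnification is m_1 = -d_i1/d_o1 = -(20.182)/51.5 = -0.3919.
Object distance for lens 2: d_o2 = 25.5 - 20.182 = 5.318 cm.
Applying the thin-lens equation again with f_2 = 4.5 cm and d_o2 = 5.318 cm gives d_i2 = 29.269 cm.
m_2 = -(29.269)/(5.318) = -5.5041.
The system's lateral magnification is m_1 m_2 = (-0.3919)(-5.5041) = 2.1570.

2.2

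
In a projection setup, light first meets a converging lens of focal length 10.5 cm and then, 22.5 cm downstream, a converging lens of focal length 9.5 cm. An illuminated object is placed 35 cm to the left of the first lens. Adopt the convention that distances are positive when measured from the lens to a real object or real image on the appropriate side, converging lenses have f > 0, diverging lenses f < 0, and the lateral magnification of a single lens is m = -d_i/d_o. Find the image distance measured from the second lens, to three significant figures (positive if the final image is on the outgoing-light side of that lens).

-35.6 cm

Lens 1: 1/d_i1 = 1/f_1 - 1/d_o1 = 1/10.5 - 1/35 = 0.06667 cm^-1, so d_i1 = 15.000 cm.
Object distance for lens 2: d_o2 = 22.5 - 15.000 = 7.500 cm.
Lens 2: 1/d_i2 = 1/f_2 - 1/d_o2 = 1/9.5 - 1/(7.500) = -0.02807 cm^-1, so d_i2 = -35.625 cm.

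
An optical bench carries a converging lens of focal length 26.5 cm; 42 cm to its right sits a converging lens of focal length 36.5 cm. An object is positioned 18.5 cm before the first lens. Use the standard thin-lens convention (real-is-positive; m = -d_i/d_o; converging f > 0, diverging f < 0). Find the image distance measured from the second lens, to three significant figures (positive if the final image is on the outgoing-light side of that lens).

Lens 1: 1/d_i1 = 1/f_1 - 1/d_o1 = 1/26.5 - 1/18.5 = -0.01632 cm^-1, so d_i1 = -61.281 cm.
The intermediate image is virtual, 61.281 cm to the left of lens 1, so d_o2 = L - d_i1 = 42 - (-61.281) = 103.281 cm.
Lens 2: 1/d_i2 = 1/f_2 - 1/d_o2 = 1/36.5 - 1/(103.281) = 0.01771 cm^-1, so d_i2 = 56.449 cm.

56.4 cm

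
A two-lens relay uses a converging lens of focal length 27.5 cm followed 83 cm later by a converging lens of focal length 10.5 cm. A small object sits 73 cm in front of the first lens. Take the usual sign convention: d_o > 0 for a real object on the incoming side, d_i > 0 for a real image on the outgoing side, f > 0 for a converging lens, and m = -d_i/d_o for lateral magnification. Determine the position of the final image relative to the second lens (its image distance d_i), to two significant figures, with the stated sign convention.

14 cm

First lens: d_i1 = 1/(1/27.5 - 1/73) = 44.121 cm.
Object distance for lens 2: d_o2 = 83 - 44.121 = 38.879 cm.
Second lens: d_i2 = 1/(1/10.5 - 1/(38.879)) = 14.385 cm.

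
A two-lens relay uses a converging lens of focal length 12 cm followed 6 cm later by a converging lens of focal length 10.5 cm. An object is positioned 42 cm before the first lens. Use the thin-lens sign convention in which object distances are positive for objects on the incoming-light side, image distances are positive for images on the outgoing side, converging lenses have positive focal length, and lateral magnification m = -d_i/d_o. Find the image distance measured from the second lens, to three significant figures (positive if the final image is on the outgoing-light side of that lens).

First lens: d_i1 = 1/(1/12 - 1/42) = 16.800 cm.
Since 16.800 cm > 6 cm, the first image lies past the second lens and serves as a virtual object: d_o2 = L - d_i1 = -10.800 cm.
Second lens: d_i2 = 1/(1/10.5 - 1/(-10.800)) = 5.324 cm.

5.32 cm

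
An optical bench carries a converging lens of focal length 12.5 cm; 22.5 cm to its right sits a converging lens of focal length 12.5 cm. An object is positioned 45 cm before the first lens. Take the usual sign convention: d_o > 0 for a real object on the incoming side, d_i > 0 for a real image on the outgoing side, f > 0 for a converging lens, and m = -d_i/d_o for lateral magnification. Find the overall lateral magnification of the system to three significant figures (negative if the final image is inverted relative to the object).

First lens: d_i1 = 1/(1/12.5 - 1/45) = 17.308 cm.
m_1 = -(17.308)/45 = -0.3846.
The intermediate image is 17.308 cm to the right of lens 1, so d_o2 = L - d_i1 = 22.5 - 17.308 = 5.192 cm.
Second lens: d_i2 = 1/(1/12.5 - 1/(5.192)) = -8.882 cm.
m_2 = -(-8.882)/(5.192) = 1.7105.
Total m = m_1 x m_2 = (-0.3846)(1.7105) = -0.6579.

-0.658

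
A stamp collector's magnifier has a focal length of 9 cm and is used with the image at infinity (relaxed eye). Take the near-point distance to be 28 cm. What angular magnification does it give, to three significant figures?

3.11

M = D/f = 28/9 = 3.111.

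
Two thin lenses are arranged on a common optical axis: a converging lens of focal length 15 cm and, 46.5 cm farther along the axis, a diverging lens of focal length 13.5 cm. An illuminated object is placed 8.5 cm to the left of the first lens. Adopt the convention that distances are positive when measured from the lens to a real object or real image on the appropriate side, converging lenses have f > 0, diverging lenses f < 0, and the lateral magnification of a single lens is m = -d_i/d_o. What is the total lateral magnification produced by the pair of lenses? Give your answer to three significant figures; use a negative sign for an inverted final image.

0.391

Applying the thin-lens equation to the first lens, 1/15 = 1/8.5 + 1/d_i1, which gives d_i1 = -19.615 cm.
Its lateral magnification is m_1 = -d_i1/d_o1 = -(-19.615)/8.5 = 2.3077.
With d_i1 < 0 the first image is virtual and lies on the object side; the object distance for lens 2 is d_o2 = 46.5 - (-19.615) = 66.115 cm.
Applying the thin-lens equation again with f_2 = -13.5 cm and d_o2 = 66.115 cm gives d_i2 = -11.211 cm.
m_2 = -(-11.211)/(66.115) = 0.1696.
Overall magnification: m = m_1 m_2 = 0.3913.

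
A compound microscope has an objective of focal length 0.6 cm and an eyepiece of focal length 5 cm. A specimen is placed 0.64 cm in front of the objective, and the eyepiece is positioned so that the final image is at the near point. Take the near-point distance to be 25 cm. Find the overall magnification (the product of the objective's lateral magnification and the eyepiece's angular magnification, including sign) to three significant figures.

Objective: 1/d_i = 1/f_obj - 1/d_o = 1/0.6 - 1/0.64 = 0.10417 cm^-1, so d_i = 9.600 cm.
m_obj = -d_i/d_o = -9.600/0.64 = -15.000.
Eyepiece angular magnification (image at near point): M_eye = 1 + D/f_e = 1 + 25/5 = 6.000.
Overall M = m_obj x M_eye = (-15.000)(6.000) = -90.00.

-90.0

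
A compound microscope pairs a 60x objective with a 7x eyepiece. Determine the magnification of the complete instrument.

420

The overall magnification of a compound microscope is the product of the objective and eyepiece magnifications:
M = M_obj x M_eye = 60 x 7 = 420.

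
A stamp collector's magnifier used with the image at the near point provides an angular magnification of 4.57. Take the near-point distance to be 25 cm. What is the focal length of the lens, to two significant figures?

For the image at the near point, M = 1 + D/f.
f = D/(M - 1) = 25/(4.57 - 1) = 7.003 cm.

7.0 cm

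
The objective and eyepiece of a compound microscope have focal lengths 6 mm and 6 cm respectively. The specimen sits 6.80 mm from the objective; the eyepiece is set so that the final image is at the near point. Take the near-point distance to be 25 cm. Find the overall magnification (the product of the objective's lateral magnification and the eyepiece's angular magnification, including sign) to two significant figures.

-39

Convert to cm: f_obj = 6 mm = 0.6 cm; d_o = 6.80 mm = 0.68 cm.
Objective: 1/d_i = 1/f_obj - 1/d_o = 1/0.6 - 1/0.68 = 0.19608 cm^-1, so d_i = 5.100 cm.
m_obj = -d_i/d_o = -5.100/0.68 = -7.500.
Eyepiece angular magnification (image at near point): M_eye = 1 + D/f_e = 1 + 25/6 = 5.167.
Overall M = m_obj x M_eye = (-7.500)(5.167) = -38.75.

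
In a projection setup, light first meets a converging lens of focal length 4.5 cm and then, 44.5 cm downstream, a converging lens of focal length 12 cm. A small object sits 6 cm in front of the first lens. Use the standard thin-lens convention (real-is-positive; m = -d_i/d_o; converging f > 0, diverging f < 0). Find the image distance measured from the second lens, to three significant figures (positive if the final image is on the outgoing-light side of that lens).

Applying the thin-lens equation to the first lens, 1/4.5 = 1/6 + 1/d_i1, which gives d_i1 = 18.000 cm.
Object distance for lens 2: d_o2 = 44.5 - 18.000 = 26.500 cm.
Applying the thin-lens equation again with f_2 = 12 cm and d_o2 = 26.500 cm gives d_i2 = 21.931 cm.

21.9 cm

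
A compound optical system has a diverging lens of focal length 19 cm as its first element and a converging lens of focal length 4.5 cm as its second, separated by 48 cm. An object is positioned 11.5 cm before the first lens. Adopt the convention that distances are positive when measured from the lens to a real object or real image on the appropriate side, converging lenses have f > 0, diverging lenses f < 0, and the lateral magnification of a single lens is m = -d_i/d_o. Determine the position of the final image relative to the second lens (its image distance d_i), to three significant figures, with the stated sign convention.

Lens 1: 1/d_i1 = 1/f_1 - 1/d_o1 = 1/(-19) - 1/11.5 = -0.13959 cm^-1, so d_i1 = -7.164 cm.
With d_i1 < 0 the first image is virtual and lies on the object side; the object distance for lens 2 is d_o2 = 48 - (-7.164) = 55.164 cm.
Lens 2: 1/d_i2 = 1/f_2 - 1/d_o2 = 1/4.5 - 1/(55.164) = 0.20409 cm^-1, so d_i2 = 4.900 cm.

4.90 cm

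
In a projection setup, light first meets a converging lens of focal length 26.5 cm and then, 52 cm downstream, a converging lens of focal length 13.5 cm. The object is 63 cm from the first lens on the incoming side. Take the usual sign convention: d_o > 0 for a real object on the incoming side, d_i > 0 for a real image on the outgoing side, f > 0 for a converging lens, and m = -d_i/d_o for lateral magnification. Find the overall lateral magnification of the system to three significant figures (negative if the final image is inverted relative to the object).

-1.35

Applying the thin-lens equation to the first lens, 1/26.5 = 1/63 + 1/d_i1, which gives d_i1 = 45.740 cm.
Its lateral magnification is m_1 = -d_i1/d_o1 = -(45.740)/63 = -0.7260.
The intermediate image is 45.740 cm to the right of lens 1, so d_o2 = L - d_i1 = 52 - 45.740 = 6.260 cm.
Applying the thin-lens equation again with f_2 = 13.5 cm and d_o2 = 6.260 cm gives d_i2 = -11.674 cm.
m_2 = -(-11.674)/(6.260) = 1.8647.
Overall magnification: m = m_1 m_2 = -1.3538.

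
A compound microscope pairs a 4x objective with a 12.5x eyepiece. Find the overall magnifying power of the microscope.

The overall magnification of a compound microscope is the product of the objective and eyepiece magnifications:
M = M_obj x M_eye = 4 x 12.5 = 50.

50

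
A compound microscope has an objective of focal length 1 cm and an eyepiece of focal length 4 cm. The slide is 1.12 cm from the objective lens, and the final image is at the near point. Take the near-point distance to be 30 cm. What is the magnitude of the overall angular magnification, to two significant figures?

71

Objective: 1/d_i = 1/f_obj - 1/d_o = 1/1 - 1/1.12 = 0.10714 cm^-1, so d_i = 9.333 cm.
m_obj = -d_i/d_o = -9.333/1.12 = -8.333.
Eyepiece angular magnification (image at near point): M_eye = 1 + D/f_e = 1 + 30/4 = 8.500.
Overall M = m_obj x M_eye = (-8.333)(8.500) = -70.83.
|M| = 70.83.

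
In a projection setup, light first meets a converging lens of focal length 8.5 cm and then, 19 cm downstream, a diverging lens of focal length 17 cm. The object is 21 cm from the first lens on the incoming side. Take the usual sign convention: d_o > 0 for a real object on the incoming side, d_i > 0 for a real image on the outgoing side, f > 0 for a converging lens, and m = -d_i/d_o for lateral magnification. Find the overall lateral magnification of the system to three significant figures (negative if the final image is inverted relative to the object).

-0.532

Applying the thin-lens equation to the first lens, 1/8.5 = 1/21 + 1/d_i1, which gives d_i1 = 14.280 cm.
Its lateral magnification is m_1 = -d_i1/d_o1 = -(14.280)/21 = -0.6800.
That image sits 4.720 cm in front of the second lens, so d_o2 = 4.720 cm.
Applying the thin-lens equation again with f_2 = -17 cm and d_o2 = 4.720 cm gives d_i2 = -3.694 cm.
m_2 = -(-3.694)/(4.720) = 0.7827.
Total m = m_1 x m_2 = (-0.6800)(0.7827) = -0.5322.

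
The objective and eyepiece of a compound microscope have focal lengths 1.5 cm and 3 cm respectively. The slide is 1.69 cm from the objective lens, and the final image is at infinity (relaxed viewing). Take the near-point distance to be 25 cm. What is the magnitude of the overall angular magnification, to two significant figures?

Objective: 1/d_i = 1/f_obj - 1/d_o = 1/1.5 - 1/1.69 = 0.07495 cm^-1, so d_i = 13.342 cm.
m_obj = -d_i/d_o = -13.342/1.69 = -7.895.
Eyepiece angular magnification (image at infinity): M_eye = D/f_e = 25/3 = 8.333.
Overall M = m_obj x M_eye = (-7.895)(8.333) = -65.79.
|M| = 65.79.

66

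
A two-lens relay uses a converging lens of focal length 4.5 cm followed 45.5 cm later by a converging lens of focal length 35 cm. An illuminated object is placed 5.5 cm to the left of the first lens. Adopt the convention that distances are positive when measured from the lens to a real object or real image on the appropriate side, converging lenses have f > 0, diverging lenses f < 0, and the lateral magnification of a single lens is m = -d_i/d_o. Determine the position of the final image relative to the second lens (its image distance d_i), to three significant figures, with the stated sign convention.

-51.0 cm

Applying the thin-lens equation to the first lens, 1/4.5 = 1/5.5 + 1/d_i1, which gives d_i1 = 24.750 cm.
Object distance for lens 2: d_o2 = 45.5 - 24.750 = 20.750 cm.
Applying the thin-lens equation again with f_2 = 35 cm and d_o2 = 20.750 cm gives d_i2 = -50.965 cm.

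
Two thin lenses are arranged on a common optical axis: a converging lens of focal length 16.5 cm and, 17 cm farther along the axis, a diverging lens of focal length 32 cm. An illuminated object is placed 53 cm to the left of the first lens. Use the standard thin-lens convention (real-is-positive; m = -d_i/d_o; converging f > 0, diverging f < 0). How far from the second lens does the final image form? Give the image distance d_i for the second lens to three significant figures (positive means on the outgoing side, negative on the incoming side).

8.89 cm

Lens 1: 1/d_i1 = 1/f_1 - 1/d_o1 = 1/16.5 - 1/53 = 0.04174 cm^-1, so d_i1 = 23.959 cm.
Since 23.959 cm > 17 cm, the first image lies past the second lens and serves as a virtual object: d_o2 = L - d_i1 = -6.959 cm.
Lens 2: 1/d_i2 = 1/f_2 - 1/d_o2 = 1/(-32) - 1/(-6.959) = 0.11245 cm^-1, so d_i2 = 8.893 cm.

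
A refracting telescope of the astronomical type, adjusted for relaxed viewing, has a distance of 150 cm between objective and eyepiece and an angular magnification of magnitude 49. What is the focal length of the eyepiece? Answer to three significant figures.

In normal adjustment the tube length equals f_obj + f_eye and |M| = f_obj/f_eye.
So f_obj = 49 f_eye and 49 f_eye + f_eye = 150 cm, giving f_eye = 150/50 = 3.000 cm and f_obj = 147.000 cm.

3.00 cm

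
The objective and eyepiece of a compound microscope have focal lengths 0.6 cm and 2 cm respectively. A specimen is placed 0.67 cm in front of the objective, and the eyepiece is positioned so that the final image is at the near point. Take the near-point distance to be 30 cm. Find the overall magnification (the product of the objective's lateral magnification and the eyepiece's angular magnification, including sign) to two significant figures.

-140

Objective: 1/d_i = 1/f_obj - 1/d_o = 1/0.6 - 1/0.67 = 0.17413 cm^-1, so d_i = 5.743 cm.
m_obj = -d_i/d_o = -5.743/0.67 = -8.571.
Eyepiece angular magnification (image at near point): M_eye = 1 + D/f_e = 1 + 30/2 = 16.000.
Overall M = m_obj x M_eye = (-8.571)(16.000) = -137.14.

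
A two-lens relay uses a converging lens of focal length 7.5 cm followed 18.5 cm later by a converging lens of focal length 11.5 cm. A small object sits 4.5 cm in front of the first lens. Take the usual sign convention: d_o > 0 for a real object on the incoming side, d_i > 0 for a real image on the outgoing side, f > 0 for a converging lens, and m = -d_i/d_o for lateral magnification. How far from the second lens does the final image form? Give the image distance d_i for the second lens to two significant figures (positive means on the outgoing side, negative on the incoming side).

19 cm

Applying the thin-lens equation to the first lens, 1/7.5 = 1/4.5 + 1/d_i1, which gives d_i1 = -11.250 cm.
With d_i1 < 0 the first image is virtual and lies on the object side; the object distance for lens 2 is d_o2 = 18.5 - (-11.250) = 29.750 cm.
Applying the thin-lens equation again with f_2 = 11.5 cm and d_o2 = 29.750 cm gives d_i2 = 18.747 cm.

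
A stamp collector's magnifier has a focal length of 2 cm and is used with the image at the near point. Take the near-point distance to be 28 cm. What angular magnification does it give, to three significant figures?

M = 1 + D/f = 1 + 28/2 = 15.000.

15.0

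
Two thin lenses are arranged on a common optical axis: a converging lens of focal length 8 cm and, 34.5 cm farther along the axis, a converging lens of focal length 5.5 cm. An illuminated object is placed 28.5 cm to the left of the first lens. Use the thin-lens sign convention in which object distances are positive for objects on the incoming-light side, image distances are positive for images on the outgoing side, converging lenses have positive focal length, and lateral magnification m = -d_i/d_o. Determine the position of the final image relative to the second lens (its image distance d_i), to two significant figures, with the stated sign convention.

Applying the thin-lens equation to the first lens, 1/8 = 1/28.5 + 1/d_i1, which gives d_i1 = 11.122 cm.
The intermediate image is 11.122 cm to the right of lens 1, so d_o2 = L - d_i1 = 34.5 - 11.122 = 23.378 cm.
Applying the thin-lens equation again with f_2 = 5.5 cm and d_o2 = 23.378 cm gives d_i2 = 7.192 cm.

7.2 cm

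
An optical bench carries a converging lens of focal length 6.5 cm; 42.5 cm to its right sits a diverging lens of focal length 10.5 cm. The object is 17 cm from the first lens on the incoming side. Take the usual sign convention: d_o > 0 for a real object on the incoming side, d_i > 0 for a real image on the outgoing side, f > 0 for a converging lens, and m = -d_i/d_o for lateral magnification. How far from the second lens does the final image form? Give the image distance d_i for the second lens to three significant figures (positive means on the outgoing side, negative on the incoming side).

First lens: d_i1 = 1/(1/6.5 - 1/17) = 10.524 cm.
That image sits 31.976 cm in front of the second lens, so d_o2 = 31.976 cm.
Second lens: d_i2 = 1/(1/(-10.5) - 1/(31.976)) = -7.904 cm.

-7.90 cm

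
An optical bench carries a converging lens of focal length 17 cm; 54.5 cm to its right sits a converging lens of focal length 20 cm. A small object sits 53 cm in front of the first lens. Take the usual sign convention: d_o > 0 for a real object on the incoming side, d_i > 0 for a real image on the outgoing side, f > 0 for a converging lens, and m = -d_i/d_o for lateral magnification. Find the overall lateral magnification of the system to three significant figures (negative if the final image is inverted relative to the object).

0.997

Applying the thin-lens equation to the first lens, 1/17 = 1/53 + 1/d_i1, which gives d_i1 = 25.028 cm.
Its lateral magnification is m_1 = -d_i1/d_o1 = -(25.028)/53 = -0.4722.
The intermediate image is 25.028 cm to the right of lens 1, so d_o2 = L - d_i1 = 54.5 - 25.028 = 29.472 cm.
Applying the thin-lens equation again with f_2 = 20 cm and d_o2 = 29.472 cm gives d_i2 = 62.229 cm.
m_2 = -(62.229)/(29.472) = -2.1114.
The system's lateral magnification is m_1 m_2 = (-0.4722)(-2.1114) = 0.9971.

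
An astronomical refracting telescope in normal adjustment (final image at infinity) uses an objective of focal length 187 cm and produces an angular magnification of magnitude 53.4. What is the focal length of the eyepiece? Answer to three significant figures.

|M| = f_obj/f_eye, so f_eye = f_obj/|M| = 187/53.4 = 3.502 cm.

3.50 cm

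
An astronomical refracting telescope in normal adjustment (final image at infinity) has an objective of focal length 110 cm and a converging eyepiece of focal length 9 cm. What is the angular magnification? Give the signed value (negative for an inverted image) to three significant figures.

M = -f_obj/f_eye = -110/(9) = -12.222.

-12.2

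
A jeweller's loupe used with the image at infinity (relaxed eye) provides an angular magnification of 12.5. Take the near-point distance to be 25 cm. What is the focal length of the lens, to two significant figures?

2.0 cm

For the image at infinity, M = D/f.
f = D/M = 25/12.5 = 2.000 cm.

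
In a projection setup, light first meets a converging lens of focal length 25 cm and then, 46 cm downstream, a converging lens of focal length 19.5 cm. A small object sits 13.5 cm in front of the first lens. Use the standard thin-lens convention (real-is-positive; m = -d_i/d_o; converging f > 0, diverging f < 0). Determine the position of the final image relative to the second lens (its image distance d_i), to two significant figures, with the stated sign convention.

Lens 1: 1/d_i1 = 1/f_1 - 1/d_o1 = 1/25 - 1/13.5 = -0.03407 cm^-1, so d_i1 = -29.348 cm.
With d_i1 < 0 the first image is virtual and lies on the object side; the object distance for lens 2 is d_o2 = 46 - (-29.348) = 75.348 cm.
Lens 2: 1/d_i2 = 1/f_2 - 1/d_o2 = 1/19.5 - 1/(75.348) = 0.03801 cm^-1, so d_i2 = 26.309 cm.

26 cm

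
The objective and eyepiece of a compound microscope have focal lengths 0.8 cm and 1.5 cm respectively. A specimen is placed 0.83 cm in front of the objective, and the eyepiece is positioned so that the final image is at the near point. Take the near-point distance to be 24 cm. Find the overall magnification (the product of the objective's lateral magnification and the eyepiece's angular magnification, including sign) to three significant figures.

-453

Objective: 1/d_i = 1/f_obj - 1/d_o = 1/0.8 - 1/0.83 = 0.04518 cm^-1, so d_i = 22.133 cm.
m_obj = -d_i/d_o = -22.133/0.83 = -26.667.
Eyepiece angular magnification (image at near point): M_eye = 1 + D/f_e = 1 + 24/1.5 = 17.000.
Overall M = m_obj x M_eye = (-26.667)(17.000) = -453.33.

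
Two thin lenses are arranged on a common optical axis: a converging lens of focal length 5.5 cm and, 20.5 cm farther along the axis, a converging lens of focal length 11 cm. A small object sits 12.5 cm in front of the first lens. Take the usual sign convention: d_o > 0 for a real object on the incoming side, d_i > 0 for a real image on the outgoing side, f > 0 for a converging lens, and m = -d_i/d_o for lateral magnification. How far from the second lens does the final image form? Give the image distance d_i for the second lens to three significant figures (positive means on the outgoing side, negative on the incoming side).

First lens: d_i1 = 1/(1/5.5 - 1/12.5) = 9.821 cm.
Object distance for lens 2: d_o2 = 20.5 - 9.821 = 10.679 cm.
Second lens: d_i2 = 1/(1/11 - 1/(10.679)) = -365.444 cm.

-365 cm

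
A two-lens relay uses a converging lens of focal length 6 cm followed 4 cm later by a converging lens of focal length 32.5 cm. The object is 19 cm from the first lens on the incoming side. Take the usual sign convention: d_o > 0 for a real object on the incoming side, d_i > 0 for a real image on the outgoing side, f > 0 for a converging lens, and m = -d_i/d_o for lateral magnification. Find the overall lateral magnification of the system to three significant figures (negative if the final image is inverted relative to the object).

-0.402

First lens: d_i1 = 1/(1/6 - 1/19) = 8.769 cm.
m_1 = -(8.769)/19 = -0.4615.
Since 8.769 cm > 4 cm, the first image lies past the second lens and serves as a virtual object: d_o2 = L - d_i1 = -4.769 cm.
Second lens: d_i2 = 1/(1/32.5 - 1/(-4.769)) = 4.159 cm.
m_2 = -(4.159)/(-4.769) = 0.8720.
Total m = m_1 x m_2 = (-0.4615)(0.8720) = -0.4025.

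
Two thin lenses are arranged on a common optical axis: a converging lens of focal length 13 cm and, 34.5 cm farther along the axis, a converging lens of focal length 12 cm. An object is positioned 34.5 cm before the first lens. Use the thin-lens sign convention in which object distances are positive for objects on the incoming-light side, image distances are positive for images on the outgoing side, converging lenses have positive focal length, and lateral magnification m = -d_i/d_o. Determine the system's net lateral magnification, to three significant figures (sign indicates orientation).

Lens 1: 1/d_i1 = 1/f_1 - 1/d_o1 = 1/13 - 1/34.5 = 0.04794 cm^-1, so d_i1 = 20.860 cm.
m_1 = -(20.860)/34.5 = -0.6047.
The intermediate image is 20.860 cm to the right of lens 1, so d_o2 = L - d_i1 = 34.5 - 20.860 = 13.640 cm.
Lens 2: 1/d_i2 = 1/f_2 - 1/d_o2 = 1/12 - 1/(13.640) = 0.01002 cm^-1, so d_i2 = 99.830 cm.
m_2 = -(99.830)/(13.640) = -7.3191.
Overall magnification: m = m_1 m_2 = 4.4255.

4.43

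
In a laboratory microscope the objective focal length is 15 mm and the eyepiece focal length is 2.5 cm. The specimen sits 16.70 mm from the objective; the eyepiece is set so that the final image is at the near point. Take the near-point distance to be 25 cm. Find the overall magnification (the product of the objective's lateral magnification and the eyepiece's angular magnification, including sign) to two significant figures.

Convert to cm: f_obj = 15 mm = 1.5 cm; d_o = 16.70 mm = 1.67 cm.
Objective: 1/d_i = 1/f_obj - 1/d_o = 1/1.5 - 1/1.67 = 0.06786 cm^-1, so d_i = 14.735 cm.
m_obj = -d_i/d_o = -14.735/1.67 = -8.824.
Eyepiece angular magnification (image at near point): M_eye = 1 + D/f_e = 1 + 25/2.5 = 11.000.
Overall M = m_obj x M_eye = (-8.824)(11.000) = -97.06.

-97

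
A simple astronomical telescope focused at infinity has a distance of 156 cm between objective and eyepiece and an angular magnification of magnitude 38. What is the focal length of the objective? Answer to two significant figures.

In normal adjustment the tube length equals f_obj + f_eye and |M| = f_obj/f_eye.
So f_obj = 38 f_eye and 38 f_eye + f_eye = 156 cm, giving f_eye = 156/39 = 4.000 cm and f_obj = 152.000 cm.

150 cm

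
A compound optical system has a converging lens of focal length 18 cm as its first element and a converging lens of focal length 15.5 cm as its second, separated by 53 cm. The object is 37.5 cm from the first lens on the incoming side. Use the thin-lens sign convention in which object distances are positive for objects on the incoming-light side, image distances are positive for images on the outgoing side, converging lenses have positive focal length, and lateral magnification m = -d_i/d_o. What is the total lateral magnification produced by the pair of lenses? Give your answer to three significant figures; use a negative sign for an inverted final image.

4.96

First lens: d_i1 = 1/(1/18 - 1/37.5) = 34.615 cm.
m_1 = -(34.615)/37.5 = -0.9231.
The intermediate image is 34.615 cm to the right of lens 1, so d_o2 = L - d_i1 = 53 - 34.615 = 18.385 cm.
Second lens: d_i2 = 1/(1/15.5 - 1/(18.385)) = 98.787 cm.
m_2 = -(98.787)/(18.385) = -5.3733.
Total m = m_1 x m_2 = (-0.9231)(-5.3733) = 4.9600.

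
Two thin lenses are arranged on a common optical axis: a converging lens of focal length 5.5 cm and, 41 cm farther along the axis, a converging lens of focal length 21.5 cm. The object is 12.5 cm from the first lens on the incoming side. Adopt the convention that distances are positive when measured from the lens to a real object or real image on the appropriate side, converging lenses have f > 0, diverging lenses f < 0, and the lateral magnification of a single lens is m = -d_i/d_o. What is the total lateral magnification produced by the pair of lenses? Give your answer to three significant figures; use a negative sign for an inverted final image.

1.75

First lens: d_i1 = 1/(1/5.5 - 1/12.5) = 9.821 cm.
m_1 = -(9.821)/12.5 = -0.7857.
That image sits 31.179 cm in front of the second lens, so d_o2 = 31.179 cm.
Second lens: d_i2 = 1/(1/21.5 - 1/(31.179)) = 69.260 cm.
m_2 = -(69.260)/(31.179) = -2.2214.
Total m = m_1 x m_2 = (-0.7857)(-2.2214) = 1.7454.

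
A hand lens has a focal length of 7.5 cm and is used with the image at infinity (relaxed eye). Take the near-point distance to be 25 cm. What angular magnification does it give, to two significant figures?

3.3

M = D/f = 25/7.5 = 3.333.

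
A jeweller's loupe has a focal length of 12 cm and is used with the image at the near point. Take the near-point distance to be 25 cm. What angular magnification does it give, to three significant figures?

3.08

M = 1 + D/f = 1 + 25/12 = 3.083.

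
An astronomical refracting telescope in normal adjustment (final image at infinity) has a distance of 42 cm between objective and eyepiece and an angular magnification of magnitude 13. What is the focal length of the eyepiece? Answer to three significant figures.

In normal adjustment the tube length equals f_obj + f_eye and |M| = f_obj/f_eye.
So f_obj = 13 f_eye and 13 f_eye + f_eye = 42 cm, giving f_eye = 42/14 = 3.000 cm and f_obj = 39.000 cm.

3.00 cm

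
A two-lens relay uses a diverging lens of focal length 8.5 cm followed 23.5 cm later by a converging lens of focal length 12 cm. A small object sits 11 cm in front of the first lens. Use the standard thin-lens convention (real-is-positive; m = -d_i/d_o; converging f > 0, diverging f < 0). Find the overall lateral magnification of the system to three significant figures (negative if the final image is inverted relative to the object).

-0.321

Lens 1: 1/d_i1 = 1/f_1 - 1/d_o1 = 1/(-8.5) - 1/11 = -0.20856 cm^-1, so d_i1 = -4.795 cm.
m_1 = -(-4.795)/11 = 0.4359.
With d_i1 < 0 the first image is virtual and lies on the object side; the object distance for lens 2 is d_o2 = 23.5 - (-4.795) = 28.295 cm.
Lens 2: 1/d_i2 = 1/f_2 - 1/d_o2 = 1/12 - 1/(28.295) = 0.04799 cm^-1, so d_i2 = 20.837 cm.
m_2 = -(20.837)/(28.295) = -0.7364.
Total m = m_1 x m_2 = (0.4359)(-0.7364) = -0.3210.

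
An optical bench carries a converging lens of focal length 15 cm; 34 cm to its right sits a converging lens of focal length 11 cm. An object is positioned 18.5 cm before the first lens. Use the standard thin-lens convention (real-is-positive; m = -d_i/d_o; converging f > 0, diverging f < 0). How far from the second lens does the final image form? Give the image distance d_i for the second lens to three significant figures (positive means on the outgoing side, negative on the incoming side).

8.85 cm

Lens 1: 1/d_i1 = 1/f_1 - 1/d_o1 = 1/15 - 1/18.5 = 0.01261 cm^-1, so d_i1 = 79.286 cm.
Since 79.286 cm > 34 cm, the first image lies past the second lens and serves as a virtual object: d_o2 = L - d_i1 = -45.286 cm.
Lens 2: 1/d_i2 = 1/f_2 - 1/d_o2 = 1/11 - 1/(-45.286) = 0.11299 cm^-1, so d_i2 = 8.850 cm.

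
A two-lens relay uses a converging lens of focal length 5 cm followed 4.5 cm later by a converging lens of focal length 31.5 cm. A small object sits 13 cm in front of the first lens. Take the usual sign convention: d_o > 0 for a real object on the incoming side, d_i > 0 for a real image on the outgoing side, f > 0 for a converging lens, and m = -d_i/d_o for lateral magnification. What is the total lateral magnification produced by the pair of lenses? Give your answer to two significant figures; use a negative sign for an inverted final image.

First lens: d_i1 = 1/(1/5 - 1/13) = 8.125 cm.
m_1 = -(8.125)/13 = -0.6250.
Since 8.125 cm > 4.5 cm, the first image lies past the second lens and serves as a virtual object: d_o2 = L - d_i1 = -3.625 cm.
Second lens: d_i2 = 1/(1/31.5 - 1/(-3.625)) = 3.251 cm.
m_2 = -(3.251)/(-3.625) = 0.8968.
Overall magnification: m = m_1 m_2 = -0.5605.

-0.56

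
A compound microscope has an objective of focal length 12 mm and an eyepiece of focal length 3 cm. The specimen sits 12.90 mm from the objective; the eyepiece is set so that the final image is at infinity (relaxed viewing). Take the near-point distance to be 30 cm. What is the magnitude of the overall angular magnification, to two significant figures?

Convert to cm: f_obj = 12 mm = 1.2 cm; d_o = 12.90 mm = 1.29 cm.
Objective: 1/d_i = 1/f_obj - 1/d_o = 1/1.2 - 1/1.29 = 0.05814 cm^-1, so d_i = 17.200 cm.
m_obj = -d_i/d_o = -17.200/1.29 = -13.333.
Eyepiece angular magnification (image at infinity): M_eye = D/f_e = 30/3 = 10.000.
Overall M = m_obj x M_eye = (-13.333)(10.000) = -133.33.
|M| = 133.33.

130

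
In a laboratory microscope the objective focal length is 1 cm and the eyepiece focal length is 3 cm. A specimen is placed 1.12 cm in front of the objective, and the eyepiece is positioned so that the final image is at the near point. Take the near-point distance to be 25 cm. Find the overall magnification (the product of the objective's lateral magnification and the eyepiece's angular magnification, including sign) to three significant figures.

Objective: 1/d_i = 1/f_obj - 1/d_o = 1/1 - 1/1.12 = 0.10714 cm^-1, so d_i = 9.333 cm.
m_obj = -d_i/d_o = -9.333/1.12 = -8.333.
Eyepiece angular magnification (image at near point): M_eye = 1 + D/f_e = 1 + 25/3 = 9.333.
Overall M = m_obj x M_eye = (-8.333)(9.333) = -77.78.

-77.8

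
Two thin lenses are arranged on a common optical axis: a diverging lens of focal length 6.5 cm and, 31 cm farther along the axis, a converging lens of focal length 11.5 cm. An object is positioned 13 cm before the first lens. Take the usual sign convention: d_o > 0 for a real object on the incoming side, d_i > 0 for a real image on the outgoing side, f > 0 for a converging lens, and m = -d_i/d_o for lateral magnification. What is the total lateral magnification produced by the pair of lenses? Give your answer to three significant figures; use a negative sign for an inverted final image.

First lens: d_i1 = 1/(1/(-6.5) - 1/13) = -4.333 cm.
m_1 = -(-4.333)/13 = 0.3333.
The intermediate image is virtual, 4.333 cm to the left of lens 1, so d_o2 = L - d_i1 = 31 - (-4.333) = 35.333 cm.
Second lens: d_i2 = 1/(1/11.5 - 1/(35.333)) = 17.049 cm.
m_2 = -(17.049)/(35.333) = -0.4825.
Total m = m_1 x m_2 = (0.3333)(-0.4825) = -0.1608.

-0.161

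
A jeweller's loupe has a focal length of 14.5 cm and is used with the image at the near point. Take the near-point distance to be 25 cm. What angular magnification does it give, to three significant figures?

2.72

M = 1 + D/f = 1 + 25/14.5 = 2.724.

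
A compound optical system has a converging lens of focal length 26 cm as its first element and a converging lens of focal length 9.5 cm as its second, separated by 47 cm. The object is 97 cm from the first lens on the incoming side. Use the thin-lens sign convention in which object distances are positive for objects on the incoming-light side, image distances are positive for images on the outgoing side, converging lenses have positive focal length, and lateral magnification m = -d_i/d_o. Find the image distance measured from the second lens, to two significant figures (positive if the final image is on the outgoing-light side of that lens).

Lens 1: 1/d_i1 = 1/f_1 - 1/d_o1 = 1/26 - 1/97 = 0.02815 cm^-1, so d_i1 = 35.521 cm.
The intermediate image is 35.521 cm to the right of lens 1, so d_o2 = L - d_i1 = 47 - 35.521 = 11.479 cm.
Lens 2: 1/d_i2 = 1/f_2 - 1/d_o2 = 1/9.5 - 1/(11.479) = 0.01815 cm^-1, so d_i2 = 55.107 cm.

55 cm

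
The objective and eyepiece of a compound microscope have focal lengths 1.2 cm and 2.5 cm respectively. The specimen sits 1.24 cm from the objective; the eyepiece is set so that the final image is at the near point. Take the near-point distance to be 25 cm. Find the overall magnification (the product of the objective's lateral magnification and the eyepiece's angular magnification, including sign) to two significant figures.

Objective: 1/d_i = 1/f_obj - 1/d_o = 1/1.2 - 1/1.24 = 0.02688 cm^-1, so d_i = 37.200 cm.
m_obj = -d_i/d_o = -37.200/1.24 = -30.000.
Eyepiece angular magnification (image at near point): M_eye = 1 + D/f_e = 1 + 25/2.5 = 11.000.
Overall M = m_obj x M_eye = (-30.000)(11.000) = -330.00.

-330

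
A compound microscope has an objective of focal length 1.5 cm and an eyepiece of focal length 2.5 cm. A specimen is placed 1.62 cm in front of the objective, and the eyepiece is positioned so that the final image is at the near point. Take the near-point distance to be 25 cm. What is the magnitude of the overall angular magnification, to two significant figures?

Objective: 1/d_i = 1/f_obj - 1/d_o = 1/1.5 - 1/1.62 = 0.04938 cm^-1, so d_i = 20.250 cm.
m_obj = -d_i/d_o = -20.250/1.62 = -12.500.
Eyepiece angular magnification (image at near point): M_eye = 1 + D/f_e = 1 + 25/2.5 = 11.000.
Overall M = m_obj x M_eye = (-12.500)(11.000) = -137.50.
|M| = 137.50.

140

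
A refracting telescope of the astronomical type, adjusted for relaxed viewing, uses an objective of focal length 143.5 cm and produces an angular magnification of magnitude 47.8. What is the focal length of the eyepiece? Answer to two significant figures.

3.0 cm

|M| = f_obj/f_eye, so f_eye = f_obj/|M| = 143.5/47.8 = 3.002 cm.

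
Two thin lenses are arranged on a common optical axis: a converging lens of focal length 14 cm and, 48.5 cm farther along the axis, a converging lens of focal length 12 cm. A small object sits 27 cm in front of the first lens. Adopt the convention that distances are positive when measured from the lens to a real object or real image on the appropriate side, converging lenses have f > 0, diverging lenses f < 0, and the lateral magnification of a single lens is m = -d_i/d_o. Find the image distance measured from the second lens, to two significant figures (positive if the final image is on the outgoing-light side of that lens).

Lens 1: 1/d_i1 = 1/f_1 - 1/d_o1 = 1/14 - 1/27 = 0.03439 cm^-1, so d_i1 = 29.077 cm.
Object distance for lens 2: d_o2 = 48.5 - 29.077 = 19.423 cm.
Lens 2: 1/d_i2 = 1/f_2 - 1/d_o2 = 1/12 - 1/(19.423) = 0.03185 cm^-1, so d_i2 = 31.399 cm.

31 cm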